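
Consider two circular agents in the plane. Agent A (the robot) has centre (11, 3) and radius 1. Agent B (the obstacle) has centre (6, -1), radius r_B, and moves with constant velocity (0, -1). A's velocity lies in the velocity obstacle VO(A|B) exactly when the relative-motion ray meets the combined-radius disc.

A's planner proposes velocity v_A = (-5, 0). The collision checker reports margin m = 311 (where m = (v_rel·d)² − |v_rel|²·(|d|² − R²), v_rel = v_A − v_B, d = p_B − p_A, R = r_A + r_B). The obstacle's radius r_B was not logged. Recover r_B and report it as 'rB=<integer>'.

m = 311
d = (-5, -4);  v_rel = (-5, 1),  |v_rel|² = 26
v_rel×d = (-5)·(-4) − (1)·(-5) = 25
since m = R²·26 − 25²:  R² = (625 + 311) / 26 = 36
R = √36 = 6  ⇒  r_B = 6 − 1 = 5

rB=5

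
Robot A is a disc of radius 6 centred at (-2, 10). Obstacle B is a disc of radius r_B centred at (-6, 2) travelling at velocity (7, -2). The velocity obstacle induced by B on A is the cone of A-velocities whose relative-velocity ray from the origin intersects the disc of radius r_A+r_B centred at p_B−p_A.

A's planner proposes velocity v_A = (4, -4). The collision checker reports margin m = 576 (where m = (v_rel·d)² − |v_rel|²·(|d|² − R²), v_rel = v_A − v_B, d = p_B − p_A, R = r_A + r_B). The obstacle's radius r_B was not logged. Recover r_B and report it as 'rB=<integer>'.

m = 576
d = (-4, -8);  v_rel = (-3, -2),  |v_rel|² = 13
v_rel×d = (-3)·(-8) − (-2)·(-4) = 16
since m = R²·13 − 16²:  R² = (256 + 576) / 13 = 64
R = √64 = 8  ⇒  r_B = 8 − 6 = 2

rB=2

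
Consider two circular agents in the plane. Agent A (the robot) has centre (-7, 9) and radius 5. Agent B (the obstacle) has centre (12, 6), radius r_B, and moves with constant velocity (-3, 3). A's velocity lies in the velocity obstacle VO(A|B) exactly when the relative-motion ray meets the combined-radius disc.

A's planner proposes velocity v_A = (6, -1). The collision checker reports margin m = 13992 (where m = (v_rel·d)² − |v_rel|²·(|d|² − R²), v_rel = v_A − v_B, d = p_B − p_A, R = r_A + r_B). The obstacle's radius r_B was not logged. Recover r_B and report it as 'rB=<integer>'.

m = 13992
d = (19, -3);  v_rel = (9, -4),  |v_rel|² = 97
v_rel×d = (9)·(-3) − (-4)·(19) = 49
since m = R²·97 − 49²:  R² = (2401 + 13992) / 97 = 169
R = √169 = 13  ⇒  r_B = 13 − 5 = 8

rB=8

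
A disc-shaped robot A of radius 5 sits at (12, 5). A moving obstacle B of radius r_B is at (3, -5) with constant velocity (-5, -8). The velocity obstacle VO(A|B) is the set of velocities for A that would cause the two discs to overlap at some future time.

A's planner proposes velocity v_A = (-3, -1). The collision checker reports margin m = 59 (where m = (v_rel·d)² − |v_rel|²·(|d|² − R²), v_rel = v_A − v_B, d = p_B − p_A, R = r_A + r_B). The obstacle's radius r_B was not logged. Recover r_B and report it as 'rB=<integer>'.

m = 59
d = (-9, -10);  v_rel = (2, 7),  |v_rel|² = 53
v_rel×d = (2)·(-10) − (7)·(-9) = 43
since m = R²·53 − 43²:  R² = (1849 + 59) / 53 = 36
R = √36 = 6  ⇒  r_B = 6 − 5 = 1

rB=1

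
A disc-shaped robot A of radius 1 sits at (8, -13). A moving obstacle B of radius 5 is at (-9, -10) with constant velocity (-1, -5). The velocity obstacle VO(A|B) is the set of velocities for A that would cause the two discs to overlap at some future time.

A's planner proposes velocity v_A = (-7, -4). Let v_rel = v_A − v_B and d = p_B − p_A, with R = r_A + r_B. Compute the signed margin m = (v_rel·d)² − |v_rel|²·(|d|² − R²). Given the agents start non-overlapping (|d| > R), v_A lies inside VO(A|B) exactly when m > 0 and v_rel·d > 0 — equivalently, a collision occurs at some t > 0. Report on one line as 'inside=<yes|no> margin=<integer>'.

d = (-17, 3),  |d|² = 298;  R = 1+5 = 6,  c = 298−6² = 262
v_rel = (-6, 1),  |v_rel|² = 37;  v_rel·d = (-6)·(-17) + (1)·(3) = 105
37·t² − 210·t + 262 = 0  ⇒  m = 105² − 37·262 = 1331
m = 1331 > 0,  v_rel·d = 105 > 0  ⇒  inside

inside=yes margin=1331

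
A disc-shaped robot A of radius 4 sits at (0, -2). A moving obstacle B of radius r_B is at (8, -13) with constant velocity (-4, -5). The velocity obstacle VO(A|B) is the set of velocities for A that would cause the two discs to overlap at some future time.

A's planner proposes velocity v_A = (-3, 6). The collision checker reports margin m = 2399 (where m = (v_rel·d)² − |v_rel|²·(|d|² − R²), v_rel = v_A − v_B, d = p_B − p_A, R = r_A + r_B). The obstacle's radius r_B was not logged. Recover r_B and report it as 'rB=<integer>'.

m = 2399
d = (8, -11);  v_rel = (1, 11),  |v_rel|² = 122
v_rel×d = (1)·(-11) − (11)·(8) = -99
since m = R²·122 − (-99)²:  R² = (9801 + 2399) / 122 = 100
R = √100 = 10  ⇒  r_B = 10 − 4 = 6

rB=6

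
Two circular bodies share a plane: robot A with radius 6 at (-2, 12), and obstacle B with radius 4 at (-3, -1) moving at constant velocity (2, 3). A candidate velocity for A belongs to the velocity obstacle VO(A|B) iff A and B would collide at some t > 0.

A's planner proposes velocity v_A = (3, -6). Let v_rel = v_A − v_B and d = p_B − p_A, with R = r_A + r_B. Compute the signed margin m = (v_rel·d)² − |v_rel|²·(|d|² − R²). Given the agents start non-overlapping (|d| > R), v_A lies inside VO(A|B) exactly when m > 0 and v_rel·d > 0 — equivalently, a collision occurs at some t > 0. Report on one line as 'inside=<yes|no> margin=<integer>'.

d = (-1, -13),  |d|² = 170;  R = 6+4 = 10,  c = 170−10² = 70
v_rel = (1, -9),  |v_rel|² = 82;  v_rel·d = (1)·(-1) + (-9)·(-13) = 116
82·t² − 232·t + 70 = 0  ⇒  m = 116² − 82·70 = 7716
m = 7716 > 0,  v_rel·d = 116 > 0  ⇒  inside

inside=yes margin=7716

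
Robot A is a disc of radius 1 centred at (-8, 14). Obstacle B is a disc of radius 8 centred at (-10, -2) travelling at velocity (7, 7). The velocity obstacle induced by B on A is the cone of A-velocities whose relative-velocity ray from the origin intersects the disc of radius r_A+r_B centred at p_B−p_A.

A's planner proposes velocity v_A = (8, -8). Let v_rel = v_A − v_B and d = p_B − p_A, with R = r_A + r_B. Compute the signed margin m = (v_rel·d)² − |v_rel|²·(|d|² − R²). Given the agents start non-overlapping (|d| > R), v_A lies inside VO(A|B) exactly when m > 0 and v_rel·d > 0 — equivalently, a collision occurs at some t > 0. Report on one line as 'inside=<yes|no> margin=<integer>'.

d = (-2, -16),  |d|² = 260;  R = 1+8 = 9,  c = 260−9² = 179
v_rel = (1, -15),  |v_rel|² = 226;  v_rel·d = (1)·(-2) + (-15)·(-16) = 238
226·t² − 476·t + 179 = 0  ⇒  m = 238² − 226·179 = 16190
m = 16190 > 0,  v_rel·d = 238 > 0  ⇒  inside

inside=yes margin=16190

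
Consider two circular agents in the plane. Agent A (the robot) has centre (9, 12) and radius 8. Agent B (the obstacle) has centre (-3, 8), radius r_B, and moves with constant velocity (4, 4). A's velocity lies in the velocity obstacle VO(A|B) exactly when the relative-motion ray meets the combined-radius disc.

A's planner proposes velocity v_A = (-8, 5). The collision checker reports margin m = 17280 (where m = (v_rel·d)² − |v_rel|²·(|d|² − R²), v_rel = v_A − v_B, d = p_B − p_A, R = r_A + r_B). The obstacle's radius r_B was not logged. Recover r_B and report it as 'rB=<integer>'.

m = 17280
d = (-12, -4);  v_rel = (-12, 1),  |v_rel|² = 145
v_rel×d = (-12)·(-4) − (1)·(-12) = 60
since m = R²·145 − 60²:  R² = (3600 + 17280) / 145 = 144
R = √144 = 12  ⇒  r_B = 12 − 8 = 4

rB=4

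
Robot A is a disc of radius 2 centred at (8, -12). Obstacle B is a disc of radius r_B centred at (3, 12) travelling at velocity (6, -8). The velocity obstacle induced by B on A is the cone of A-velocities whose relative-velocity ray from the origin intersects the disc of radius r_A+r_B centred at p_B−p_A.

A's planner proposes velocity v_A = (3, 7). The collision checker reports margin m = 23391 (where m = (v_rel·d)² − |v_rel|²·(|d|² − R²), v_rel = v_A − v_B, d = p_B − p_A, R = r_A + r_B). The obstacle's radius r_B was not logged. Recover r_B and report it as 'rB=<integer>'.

m = 23391
d = (-5, 24);  v_rel = (-3, 15),  |v_rel|² = 234
v_rel×d = (-3)·(24) − (15)·(-5) = 3
since m = R²·234 − 3²:  R² = (9 + 23391) / 234 = 100
R = √100 = 10  ⇒  r_B = 10 − 2 = 8

rB=8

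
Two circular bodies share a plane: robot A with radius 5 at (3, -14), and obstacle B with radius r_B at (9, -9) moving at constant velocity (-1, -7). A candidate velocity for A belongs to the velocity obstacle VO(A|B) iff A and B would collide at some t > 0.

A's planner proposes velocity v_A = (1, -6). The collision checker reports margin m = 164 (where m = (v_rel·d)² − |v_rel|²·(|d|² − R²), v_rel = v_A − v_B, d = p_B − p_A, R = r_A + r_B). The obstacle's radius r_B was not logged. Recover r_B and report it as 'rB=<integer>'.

m = 164
d = (6, 5);  v_rel = (2, 1),  |v_rel|² = 5
v_rel×d = (2)·(5) − (1)·(6) = 4
since m = R²·5 − 4²:  R² = (16 + 164) / 5 = 36
R = √36 = 6  ⇒  r_B = 6 − 5 = 1

rB=1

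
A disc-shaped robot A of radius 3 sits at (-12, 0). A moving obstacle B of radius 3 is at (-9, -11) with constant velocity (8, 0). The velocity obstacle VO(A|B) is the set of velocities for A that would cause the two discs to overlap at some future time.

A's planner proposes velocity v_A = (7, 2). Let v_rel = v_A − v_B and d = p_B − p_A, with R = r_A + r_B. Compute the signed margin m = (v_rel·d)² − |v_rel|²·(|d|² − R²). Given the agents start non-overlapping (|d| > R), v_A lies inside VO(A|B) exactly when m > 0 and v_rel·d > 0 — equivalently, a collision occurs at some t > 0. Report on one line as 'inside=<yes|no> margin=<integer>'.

d = (3, -11),  |d|² = 130;  R = 3+3 = 6,  c = 130−6² = 94
v_rel = (-1, 2),  |v_rel|² = 5;  v_rel·d = (-1)·(3) + (2)·(-11) = -25
5·t² + 50·t + 94 = 0  ⇒  m = (-25)² − 5·94 = 155
m = 155 > 0,  v_rel·d = -25 < 0  ⇒  outside

inside=no margin=155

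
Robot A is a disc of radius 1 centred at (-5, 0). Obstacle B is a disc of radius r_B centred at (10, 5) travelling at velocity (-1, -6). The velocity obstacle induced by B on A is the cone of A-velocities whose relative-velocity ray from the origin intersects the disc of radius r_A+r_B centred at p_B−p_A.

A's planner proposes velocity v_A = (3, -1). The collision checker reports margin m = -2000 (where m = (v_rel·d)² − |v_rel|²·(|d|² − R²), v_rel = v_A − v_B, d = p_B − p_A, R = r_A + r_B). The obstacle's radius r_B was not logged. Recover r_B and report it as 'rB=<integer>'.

m = -2000
d = (15, 5);  v_rel = (4, 5),  |v_rel|² = 41
v_rel×d = (4)·(5) − (5)·(15) = -55
since m = R²·41 − (-55)²:  R² = (3025 + -2000) / 41 = 25
R = √25 = 5  ⇒  r_B = 5 − 1 = 4

rB=4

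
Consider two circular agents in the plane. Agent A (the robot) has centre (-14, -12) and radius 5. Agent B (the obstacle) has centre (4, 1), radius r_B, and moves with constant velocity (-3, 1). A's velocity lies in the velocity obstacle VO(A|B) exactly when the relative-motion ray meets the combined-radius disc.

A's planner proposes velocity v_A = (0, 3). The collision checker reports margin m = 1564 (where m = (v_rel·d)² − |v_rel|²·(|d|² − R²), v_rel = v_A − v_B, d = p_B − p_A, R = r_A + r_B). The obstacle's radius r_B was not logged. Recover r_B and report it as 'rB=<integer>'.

m = 1564
d = (18, 13);  v_rel = (3, 2),  |v_rel|² = 13
v_rel×d = (3)·(13) − (2)·(18) = 3
since m = R²·13 − 3²:  R² = (9 + 1564) / 13 = 121
R = √121 = 11  ⇒  r_B = 11 − 5 = 6

rB=6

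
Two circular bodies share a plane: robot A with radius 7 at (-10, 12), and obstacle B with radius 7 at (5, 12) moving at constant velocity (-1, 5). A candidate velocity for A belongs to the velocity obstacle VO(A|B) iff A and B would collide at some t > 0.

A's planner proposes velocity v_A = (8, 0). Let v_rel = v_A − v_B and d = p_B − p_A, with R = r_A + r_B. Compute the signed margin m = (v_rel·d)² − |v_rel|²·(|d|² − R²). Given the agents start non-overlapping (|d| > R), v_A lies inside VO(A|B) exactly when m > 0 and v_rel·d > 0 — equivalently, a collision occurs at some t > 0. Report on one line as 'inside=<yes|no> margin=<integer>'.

d = (15, 0),  |d|² = 225;  R = 7+7 = 14,  c = 225−14² = 29
v_rel = (9, -5),  |v_rel|² = 106;  v_rel·d = (9)·(15) + (-5)·(0) = 135
106·t² − 270·t + 29 = 0  ⇒  m = 135² − 106·29 = 15151
m = 15151 > 0,  v_rel·d = 135 > 0  ⇒  inside

inside=yes margin=15151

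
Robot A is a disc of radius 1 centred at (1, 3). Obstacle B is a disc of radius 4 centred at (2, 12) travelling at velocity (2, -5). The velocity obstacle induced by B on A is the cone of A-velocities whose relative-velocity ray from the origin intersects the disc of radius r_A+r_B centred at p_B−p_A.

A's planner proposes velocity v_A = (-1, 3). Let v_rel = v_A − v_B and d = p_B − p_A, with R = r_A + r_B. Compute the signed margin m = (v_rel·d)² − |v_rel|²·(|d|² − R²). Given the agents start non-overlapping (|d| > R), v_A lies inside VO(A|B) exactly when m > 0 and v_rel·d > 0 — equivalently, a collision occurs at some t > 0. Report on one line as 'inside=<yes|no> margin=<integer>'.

d = (1, 9),  |d|² = 82;  R = 1+4 = 5,  c = 82−5² = 57
v_rel = (-3, 8),  |v_rel|² = 73;  v_rel·d = (-3)·(1) + (8)·(9) = 69
73·t² − 138·t + 57 = 0  ⇒  m = 69² − 73·57 = 600
m = 600 > 0,  v_rel·d = 69 > 0  ⇒  inside

inside=yes margin=600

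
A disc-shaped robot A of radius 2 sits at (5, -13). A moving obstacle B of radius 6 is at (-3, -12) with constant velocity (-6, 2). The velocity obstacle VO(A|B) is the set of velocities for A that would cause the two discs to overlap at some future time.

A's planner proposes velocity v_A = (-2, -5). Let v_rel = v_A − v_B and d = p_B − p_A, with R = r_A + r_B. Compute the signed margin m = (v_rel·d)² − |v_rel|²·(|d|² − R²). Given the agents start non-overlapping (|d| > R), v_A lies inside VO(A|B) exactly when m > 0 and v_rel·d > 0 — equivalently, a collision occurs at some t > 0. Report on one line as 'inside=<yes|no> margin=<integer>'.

d = (-8, 1),  |d|² = 65;  R = 2+6 = 8,  c = 65−8² = 1
v_rel = (4, -7),  |v_rel|² = 65;  v_rel·d = (4)·(-8) + (-7)·(1) = -39
65·t² + 78·t + 1 = 0  ⇒  m = (-39)² − 65·1 = 1456
m = 1456 > 0,  v_rel·d = -39 < 0  ⇒  outside

inside=no margin=1456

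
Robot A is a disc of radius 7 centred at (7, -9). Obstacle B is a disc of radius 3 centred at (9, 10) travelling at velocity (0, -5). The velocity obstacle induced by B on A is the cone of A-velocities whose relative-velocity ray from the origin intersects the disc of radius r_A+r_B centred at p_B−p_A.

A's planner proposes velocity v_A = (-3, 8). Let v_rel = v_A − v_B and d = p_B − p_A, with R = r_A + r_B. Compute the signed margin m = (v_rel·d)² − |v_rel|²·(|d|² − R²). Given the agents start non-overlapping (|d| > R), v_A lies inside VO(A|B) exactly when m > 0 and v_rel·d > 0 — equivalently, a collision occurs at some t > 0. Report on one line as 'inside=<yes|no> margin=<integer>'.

d = (2, 19),  |d|² = 365;  R = 7+3 = 10,  c = 365−10² = 265
v_rel = (-3, 13),  |v_rel|² = 178;  v_rel·d = (-3)·(2) + (13)·(19) = 241
178·t² − 482·t + 265 = 0  ⇒  m = 241² − 178·265 = 10911
m = 10911 > 0,  v_rel·d = 241 > 0  ⇒  inside

inside=yes margin=10911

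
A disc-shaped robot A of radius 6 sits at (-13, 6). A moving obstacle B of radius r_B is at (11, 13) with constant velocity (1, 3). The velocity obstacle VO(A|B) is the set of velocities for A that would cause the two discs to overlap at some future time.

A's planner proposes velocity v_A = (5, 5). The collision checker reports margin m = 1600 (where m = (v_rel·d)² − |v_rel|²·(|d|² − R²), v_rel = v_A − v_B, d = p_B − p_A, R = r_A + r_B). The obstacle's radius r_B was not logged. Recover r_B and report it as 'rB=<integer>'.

m = 1600
d = (24, 7);  v_rel = (4, 2),  |v_rel|² = 20
v_rel×d = (4)·(7) − (2)·(24) = -20
since m = R²·20 − (-20)²:  R² = (400 + 1600) / 20 = 100
R = √100 = 10  ⇒  r_B = 10 − 6 = 4

rB=4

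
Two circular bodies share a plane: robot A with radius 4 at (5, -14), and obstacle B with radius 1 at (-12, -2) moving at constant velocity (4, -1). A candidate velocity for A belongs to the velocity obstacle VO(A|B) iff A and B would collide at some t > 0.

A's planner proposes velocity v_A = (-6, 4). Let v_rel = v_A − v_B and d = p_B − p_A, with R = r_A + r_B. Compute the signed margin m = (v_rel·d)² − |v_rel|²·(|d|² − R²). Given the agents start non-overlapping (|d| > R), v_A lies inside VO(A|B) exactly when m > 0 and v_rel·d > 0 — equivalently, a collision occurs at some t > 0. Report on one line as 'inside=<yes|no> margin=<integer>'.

d = (-17, 12),  |d|² = 433;  R = 4+1 = 5,  c = 433−5² = 408
v_rel = (-10, 5),  |v_rel|² = 125;  v_rel·d = (-10)·(-17) + (5)·(12) = 230
125·t² − 460·t + 408 = 0  ⇒  m = 230² − 125·408 = 1900
m = 1900 > 0,  v_rel·d = 230 > 0  ⇒  inside

inside=yes margin=1900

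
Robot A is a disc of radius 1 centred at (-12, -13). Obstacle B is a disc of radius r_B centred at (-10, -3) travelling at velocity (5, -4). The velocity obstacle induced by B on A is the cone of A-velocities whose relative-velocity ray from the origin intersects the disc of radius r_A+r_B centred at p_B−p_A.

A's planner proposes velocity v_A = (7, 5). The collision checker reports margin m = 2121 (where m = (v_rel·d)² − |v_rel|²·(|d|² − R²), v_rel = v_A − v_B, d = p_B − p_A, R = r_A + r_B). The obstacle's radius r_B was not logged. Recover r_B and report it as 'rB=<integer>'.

m = 2121
d = (2, 10);  v_rel = (2, 9),  |v_rel|² = 85
v_rel×d = (2)·(10) − (9)·(2) = 2
since m = R²·85 − 2²:  R² = (4 + 2121) / 85 = 25
R = √25 = 5  ⇒  r_B = 5 − 1 = 4

rB=4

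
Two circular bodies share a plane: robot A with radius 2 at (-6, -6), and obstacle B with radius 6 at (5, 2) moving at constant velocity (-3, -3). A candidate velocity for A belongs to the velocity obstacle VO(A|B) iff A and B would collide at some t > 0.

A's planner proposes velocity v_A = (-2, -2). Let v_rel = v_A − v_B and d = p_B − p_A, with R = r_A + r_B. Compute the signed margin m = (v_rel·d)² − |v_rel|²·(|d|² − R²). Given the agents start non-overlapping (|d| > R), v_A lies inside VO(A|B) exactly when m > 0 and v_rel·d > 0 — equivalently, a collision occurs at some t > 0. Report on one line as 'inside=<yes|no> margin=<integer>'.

d = (11, 8),  |d|² = 185;  R = 2+6 = 8,  c = 185−8² = 121
v_rel = (1, 1),  |v_rel|² = 2;  v_rel·d = (1)·(11) + (1)·(8) = 19
2·t² − 38·t + 121 = 0  ⇒  m = 19² − 2·121 = 119
m = 119 > 0,  v_rel·d = 19 > 0  ⇒  inside

inside=yes margin=119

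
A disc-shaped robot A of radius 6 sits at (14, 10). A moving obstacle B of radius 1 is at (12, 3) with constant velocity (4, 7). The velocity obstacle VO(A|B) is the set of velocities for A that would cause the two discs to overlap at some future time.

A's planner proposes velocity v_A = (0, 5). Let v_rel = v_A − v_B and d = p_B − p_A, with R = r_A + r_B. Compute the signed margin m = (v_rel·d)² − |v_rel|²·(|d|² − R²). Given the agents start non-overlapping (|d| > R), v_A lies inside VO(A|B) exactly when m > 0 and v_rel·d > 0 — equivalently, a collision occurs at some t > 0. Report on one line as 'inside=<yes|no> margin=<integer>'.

d = (-2, -7),  |d|² = 53;  R = 6+1 = 7,  c = 53−7² = 4
v_rel = (-4, -2),  |v_rel|² = 20;  v_rel·d = (-4)·(-2) + (-2)·(-7) = 22
20·t² − 44·t + 4 = 0  ⇒  m = 22² − 20·4 = 404
m = 404 > 0,  v_rel·d = 22 > 0  ⇒  inside

inside=yes margin=404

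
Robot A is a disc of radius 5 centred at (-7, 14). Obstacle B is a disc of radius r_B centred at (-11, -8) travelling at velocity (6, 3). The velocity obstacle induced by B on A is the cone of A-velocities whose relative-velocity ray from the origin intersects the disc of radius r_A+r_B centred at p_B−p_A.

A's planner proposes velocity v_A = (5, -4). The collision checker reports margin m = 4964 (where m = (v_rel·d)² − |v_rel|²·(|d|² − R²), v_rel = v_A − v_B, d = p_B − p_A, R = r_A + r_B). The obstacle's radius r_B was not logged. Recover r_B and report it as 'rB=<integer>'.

m = 4964
d = (-4, -22);  v_rel = (-1, -7),  |v_rel|² = 50
v_rel×d = (-1)·(-22) − (-7)·(-4) = -6
since m = R²·50 − (-6)²:  R² = (36 + 4964) / 50 = 100
R = √100 = 10  ⇒  r_B = 10 − 5 = 5

rB=5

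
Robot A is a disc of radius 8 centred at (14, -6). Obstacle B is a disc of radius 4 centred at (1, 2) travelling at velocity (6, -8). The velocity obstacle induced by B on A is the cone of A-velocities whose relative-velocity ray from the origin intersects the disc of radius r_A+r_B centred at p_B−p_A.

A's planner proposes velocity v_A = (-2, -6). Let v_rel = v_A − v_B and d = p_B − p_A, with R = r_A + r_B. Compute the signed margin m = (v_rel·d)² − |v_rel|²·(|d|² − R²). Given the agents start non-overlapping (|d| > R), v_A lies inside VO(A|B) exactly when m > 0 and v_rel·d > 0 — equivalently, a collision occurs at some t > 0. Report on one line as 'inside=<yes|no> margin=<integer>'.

d = (-13, 8),  |d|² = 233;  R = 8+4 = 12,  c = 233−12² = 89
v_rel = (-8, 2),  |v_rel|² = 68;  v_rel·d = (-8)·(-13) + (2)·(8) = 120
68·t² − 240·t + 89 = 0  ⇒  m = 120² − 68·89 = 8348
m = 8348 > 0,  v_rel·d = 120 > 0  ⇒  inside

inside=yes margin=8348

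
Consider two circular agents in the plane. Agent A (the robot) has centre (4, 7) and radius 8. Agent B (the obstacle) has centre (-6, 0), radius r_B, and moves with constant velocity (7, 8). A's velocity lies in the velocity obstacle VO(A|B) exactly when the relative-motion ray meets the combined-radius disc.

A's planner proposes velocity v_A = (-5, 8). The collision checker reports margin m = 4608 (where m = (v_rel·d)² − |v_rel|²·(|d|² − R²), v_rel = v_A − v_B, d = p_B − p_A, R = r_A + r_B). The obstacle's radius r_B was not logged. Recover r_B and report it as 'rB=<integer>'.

m = 4608
d = (-10, -7);  v_rel = (-12, 0),  |v_rel|² = 144
v_rel×d = (-12)·(-7) − (0)·(-10) = 84
since m = R²·144 − 84²:  R² = (7056 + 4608) / 144 = 81
R = √81 = 9  ⇒  r_B = 9 − 8 = 1

rB=1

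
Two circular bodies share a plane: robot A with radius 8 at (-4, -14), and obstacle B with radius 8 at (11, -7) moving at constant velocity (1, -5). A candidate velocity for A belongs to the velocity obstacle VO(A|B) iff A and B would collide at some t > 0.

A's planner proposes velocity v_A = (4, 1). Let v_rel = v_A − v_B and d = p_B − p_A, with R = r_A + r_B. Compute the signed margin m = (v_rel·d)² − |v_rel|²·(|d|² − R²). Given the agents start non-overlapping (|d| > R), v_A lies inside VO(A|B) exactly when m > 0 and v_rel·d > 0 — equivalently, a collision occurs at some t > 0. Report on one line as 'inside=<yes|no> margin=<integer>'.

d = (15, 7),  |d|² = 274;  R = 8+8 = 16,  c = 274−16² = 18
v_rel = (3, 6),  |v_rel|² = 45;  v_rel·d = (3)·(15) + (6)·(7) = 87
45·t² − 174·t + 18 = 0  ⇒  m = 87² − 45·18 = 6759
m = 6759 > 0,  v_rel·d = 87 > 0  ⇒  inside

inside=yes margin=6759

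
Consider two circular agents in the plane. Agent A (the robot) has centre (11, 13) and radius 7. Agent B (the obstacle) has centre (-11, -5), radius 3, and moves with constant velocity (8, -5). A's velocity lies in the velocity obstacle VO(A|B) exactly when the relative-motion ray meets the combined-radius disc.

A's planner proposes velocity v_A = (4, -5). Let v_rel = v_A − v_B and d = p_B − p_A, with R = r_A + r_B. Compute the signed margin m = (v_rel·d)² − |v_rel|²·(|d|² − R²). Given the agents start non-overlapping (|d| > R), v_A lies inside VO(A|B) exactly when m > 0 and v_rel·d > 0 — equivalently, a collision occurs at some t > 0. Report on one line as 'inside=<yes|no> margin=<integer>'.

d = (-22, -18),  |d|² = 808;  R = 7+3 = 10,  c = 808−10² = 708
v_rel = (-4, 0),  |v_rel|² = 16;  v_rel·d = (-4)·(-22) + (0)·(-18) = 88
16·t² − 176·t + 708 = 0  ⇒  m = 88² − 16·708 = -3584
m = -3584 < 0,  v_rel·d = 88 > 0  ⇒  outside

inside=no margin=-3584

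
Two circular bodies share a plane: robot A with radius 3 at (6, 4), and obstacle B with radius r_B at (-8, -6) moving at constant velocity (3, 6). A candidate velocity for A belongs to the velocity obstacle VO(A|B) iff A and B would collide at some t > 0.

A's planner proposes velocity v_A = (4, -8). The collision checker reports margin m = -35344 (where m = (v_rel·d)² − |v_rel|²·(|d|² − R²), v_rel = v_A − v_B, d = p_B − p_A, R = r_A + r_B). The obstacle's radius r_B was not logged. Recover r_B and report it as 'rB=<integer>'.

m = -35344
d = (-14, -10);  v_rel = (1, -14),  |v_rel|² = 197
v_rel×d = (1)·(-10) − (-14)·(-14) = -206
since m = R²·197 − (-206)²:  R² = (42436 + -35344) / 197 = 36
R = √36 = 6  ⇒  r_B = 6 − 3 = 3

rB=3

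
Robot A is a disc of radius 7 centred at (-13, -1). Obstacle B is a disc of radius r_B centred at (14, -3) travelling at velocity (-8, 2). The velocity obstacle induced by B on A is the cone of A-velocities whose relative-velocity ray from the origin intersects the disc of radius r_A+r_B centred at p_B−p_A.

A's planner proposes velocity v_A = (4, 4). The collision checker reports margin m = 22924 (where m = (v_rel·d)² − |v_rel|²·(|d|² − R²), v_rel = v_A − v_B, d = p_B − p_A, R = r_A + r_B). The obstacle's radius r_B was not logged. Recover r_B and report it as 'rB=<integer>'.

m = 22924
d = (27, -2);  v_rel = (12, 2),  |v_rel|² = 148
v_rel×d = (12)·(-2) − (2)·(27) = -78
since m = R²·148 − (-78)²:  R² = (6084 + 22924) / 148 = 196
R = √196 = 14  ⇒  r_B = 14 − 7 = 7

rB=7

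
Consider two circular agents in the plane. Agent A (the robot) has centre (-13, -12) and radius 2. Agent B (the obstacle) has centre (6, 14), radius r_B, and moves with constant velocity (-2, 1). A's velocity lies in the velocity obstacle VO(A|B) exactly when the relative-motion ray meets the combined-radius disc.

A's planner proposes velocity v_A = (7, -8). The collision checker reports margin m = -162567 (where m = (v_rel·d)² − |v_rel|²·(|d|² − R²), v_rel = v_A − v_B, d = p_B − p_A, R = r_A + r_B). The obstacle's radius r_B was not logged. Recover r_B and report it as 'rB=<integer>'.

m = -162567
d = (19, 26);  v_rel = (9, -9),  |v_rel|² = 162
v_rel×d = (9)·(26) − (-9)·(19) = 405
since m = R²·162 − 405²:  R² = (164025 + -162567) / 162 = 9
R = √9 = 3  ⇒  r_B = 3 − 2 = 1

rB=1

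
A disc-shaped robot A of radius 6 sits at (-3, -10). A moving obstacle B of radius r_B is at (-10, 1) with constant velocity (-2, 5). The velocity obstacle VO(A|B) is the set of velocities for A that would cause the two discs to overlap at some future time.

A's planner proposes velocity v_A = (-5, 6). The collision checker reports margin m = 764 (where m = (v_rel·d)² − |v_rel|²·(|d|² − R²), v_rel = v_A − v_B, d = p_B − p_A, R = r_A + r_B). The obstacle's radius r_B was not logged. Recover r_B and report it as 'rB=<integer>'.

m = 764
d = (-7, 11);  v_rel = (-3, 1),  |v_rel|² = 10
v_rel×d = (-3)·(11) − (1)·(-7) = -26
since m = R²·10 − (-26)²:  R² = (676 + 764) / 10 = 144
R = √144 = 12  ⇒  r_B = 12 − 6 = 6

rB=6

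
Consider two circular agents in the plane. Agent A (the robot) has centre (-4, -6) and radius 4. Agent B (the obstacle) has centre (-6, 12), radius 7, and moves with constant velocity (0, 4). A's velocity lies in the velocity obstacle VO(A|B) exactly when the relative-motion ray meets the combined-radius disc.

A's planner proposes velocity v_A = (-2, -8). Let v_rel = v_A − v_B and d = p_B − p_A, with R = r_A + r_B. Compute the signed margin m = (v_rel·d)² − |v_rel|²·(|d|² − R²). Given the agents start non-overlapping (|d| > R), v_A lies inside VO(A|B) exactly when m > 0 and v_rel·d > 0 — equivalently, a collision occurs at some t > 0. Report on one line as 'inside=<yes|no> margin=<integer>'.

d = (-2, 18),  |d|² = 328;  R = 4+7 = 11,  c = 328−11² = 207
v_rel = (-2, -12),  |v_rel|² = 148;  v_rel·d = (-2)·(-2) + (-12)·(18) = -212
148·t² + 424·t + 207 = 0  ⇒  m = (-212)² − 148·207 = 14308
m = 14308 > 0,  v_rel·d = -212 < 0  ⇒  outside

inside=no margin=14308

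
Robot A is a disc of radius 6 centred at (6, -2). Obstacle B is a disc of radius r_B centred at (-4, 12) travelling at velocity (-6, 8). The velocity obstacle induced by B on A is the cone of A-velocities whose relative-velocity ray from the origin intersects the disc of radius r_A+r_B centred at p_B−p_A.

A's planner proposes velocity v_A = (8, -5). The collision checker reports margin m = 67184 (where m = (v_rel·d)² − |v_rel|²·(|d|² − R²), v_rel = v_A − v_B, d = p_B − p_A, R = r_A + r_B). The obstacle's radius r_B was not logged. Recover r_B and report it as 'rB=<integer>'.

m = 67184
d = (-10, 14);  v_rel = (14, -13),  |v_rel|² = 365
v_rel×d = (14)·(14) − (-13)·(-10) = 66
since m = R²·365 − 66²:  R² = (4356 + 67184) / 365 = 196
R = √196 = 14  ⇒  r_B = 14 − 6 = 8

rB=8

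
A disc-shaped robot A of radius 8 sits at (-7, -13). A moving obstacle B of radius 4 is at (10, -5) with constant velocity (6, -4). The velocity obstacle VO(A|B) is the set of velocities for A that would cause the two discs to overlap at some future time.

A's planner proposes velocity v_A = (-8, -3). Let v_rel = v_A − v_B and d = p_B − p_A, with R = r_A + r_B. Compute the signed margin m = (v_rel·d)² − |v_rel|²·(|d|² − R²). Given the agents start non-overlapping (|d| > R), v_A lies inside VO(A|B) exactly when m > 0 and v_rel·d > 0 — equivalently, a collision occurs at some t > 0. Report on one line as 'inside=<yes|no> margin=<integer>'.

d = (17, 8),  |d|² = 353;  R = 8+4 = 12,  c = 353−12² = 209
v_rel = (-14, 1),  |v_rel|² = 197;  v_rel·d = (-14)·(17) + (1)·(8) = -230
197·t² + 460·t + 209 = 0  ⇒  m = (-230)² − 197·209 = 11727
m = 11727 > 0,  v_rel·d = -230 < 0  ⇒  outside

inside=no margin=11727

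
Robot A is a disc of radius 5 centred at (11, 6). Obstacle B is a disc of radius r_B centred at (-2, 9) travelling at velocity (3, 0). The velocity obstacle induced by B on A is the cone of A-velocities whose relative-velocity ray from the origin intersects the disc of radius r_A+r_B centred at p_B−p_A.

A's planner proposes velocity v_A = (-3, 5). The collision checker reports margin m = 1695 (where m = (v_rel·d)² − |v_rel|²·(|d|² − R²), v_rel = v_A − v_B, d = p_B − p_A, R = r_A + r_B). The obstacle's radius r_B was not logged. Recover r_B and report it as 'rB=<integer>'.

m = 1695
d = (-13, 3);  v_rel = (-6, 5),  |v_rel|² = 61
v_rel×d = (-6)·(3) − (5)·(-13) = 47
since m = R²·61 − 47²:  R² = (2209 + 1695) / 61 = 64
R = √64 = 8  ⇒  r_B = 8 − 5 = 3

rB=3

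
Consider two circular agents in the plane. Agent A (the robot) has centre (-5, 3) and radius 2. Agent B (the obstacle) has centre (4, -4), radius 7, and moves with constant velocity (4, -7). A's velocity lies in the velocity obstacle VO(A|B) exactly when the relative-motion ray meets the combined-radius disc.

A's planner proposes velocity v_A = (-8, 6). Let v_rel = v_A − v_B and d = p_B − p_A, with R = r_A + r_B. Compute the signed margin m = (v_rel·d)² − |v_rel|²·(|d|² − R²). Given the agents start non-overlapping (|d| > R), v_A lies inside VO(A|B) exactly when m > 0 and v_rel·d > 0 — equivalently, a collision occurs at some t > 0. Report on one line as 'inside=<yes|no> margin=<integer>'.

d = (9, -7),  |d|² = 130;  R = 2+7 = 9,  c = 130−9² = 49
v_rel = (-12, 13),  |v_rel|² = 313;  v_rel·d = (-12)·(9) + (13)·(-7) = -199
313·t² + 398·t + 49 = 0  ⇒  m = (-199)² − 313·49 = 24264
m = 24264 > 0,  v_rel·d = -199 < 0  ⇒  outside

inside=no margin=24264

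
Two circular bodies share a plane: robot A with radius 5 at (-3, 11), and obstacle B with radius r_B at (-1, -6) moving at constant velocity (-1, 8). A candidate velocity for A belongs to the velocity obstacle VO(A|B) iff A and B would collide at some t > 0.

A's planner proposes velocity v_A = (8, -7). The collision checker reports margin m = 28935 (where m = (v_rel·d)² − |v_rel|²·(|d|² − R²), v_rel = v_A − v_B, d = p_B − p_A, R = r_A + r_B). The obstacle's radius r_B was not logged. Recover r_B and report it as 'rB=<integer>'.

m = 28935
d = (2, -17);  v_rel = (9, -15),  |v_rel|² = 306
v_rel×d = (9)·(-17) − (-15)·(2) = -123
since m = R²·306 − (-123)²:  R² = (15129 + 28935) / 306 = 144
R = √144 = 12  ⇒  r_B = 12 − 5 = 7

rB=7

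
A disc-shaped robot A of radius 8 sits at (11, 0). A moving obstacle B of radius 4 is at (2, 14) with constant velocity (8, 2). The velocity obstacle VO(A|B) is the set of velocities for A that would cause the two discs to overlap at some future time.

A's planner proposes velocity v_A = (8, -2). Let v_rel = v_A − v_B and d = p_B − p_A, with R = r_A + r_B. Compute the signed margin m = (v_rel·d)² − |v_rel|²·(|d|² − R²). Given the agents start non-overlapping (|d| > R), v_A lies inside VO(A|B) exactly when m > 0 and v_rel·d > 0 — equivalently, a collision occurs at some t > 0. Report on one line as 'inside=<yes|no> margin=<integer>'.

d = (-9, 14),  |d|² = 277;  R = 8+4 = 12,  c = 277−12² = 133
v_rel = (0, -4),  |v_rel|² = 16;  v_rel·d = (0)·(-9) + (-4)·(14) = -56
16·t² + 112·t + 133 = 0  ⇒  m = (-56)² − 16·133 = 1008
m = 1008 > 0,  v_rel·d = -56 < 0  ⇒  outside

inside=no margin=1008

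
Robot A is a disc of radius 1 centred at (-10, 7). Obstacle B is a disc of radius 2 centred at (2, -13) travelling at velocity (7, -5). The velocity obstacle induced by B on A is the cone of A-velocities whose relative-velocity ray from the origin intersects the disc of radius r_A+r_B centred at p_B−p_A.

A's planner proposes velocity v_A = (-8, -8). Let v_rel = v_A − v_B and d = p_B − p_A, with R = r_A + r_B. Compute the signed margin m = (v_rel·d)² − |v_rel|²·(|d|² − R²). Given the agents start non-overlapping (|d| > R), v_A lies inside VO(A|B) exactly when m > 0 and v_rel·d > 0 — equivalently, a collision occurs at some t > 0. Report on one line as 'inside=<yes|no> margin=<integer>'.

d = (12, -20),  |d|² = 544;  R = 1+2 = 3,  c = 544−3² = 535
v_rel = (-15, -3),  |v_rel|² = 234;  v_rel·d = (-15)·(12) + (-3)·(-20) = -120
234·t² + 240·t + 535 = 0  ⇒  m = (-120)² − 234·535 = -110790
m = -110790 < 0,  v_rel·d = -120 < 0  ⇒  outside

inside=no margin=-110790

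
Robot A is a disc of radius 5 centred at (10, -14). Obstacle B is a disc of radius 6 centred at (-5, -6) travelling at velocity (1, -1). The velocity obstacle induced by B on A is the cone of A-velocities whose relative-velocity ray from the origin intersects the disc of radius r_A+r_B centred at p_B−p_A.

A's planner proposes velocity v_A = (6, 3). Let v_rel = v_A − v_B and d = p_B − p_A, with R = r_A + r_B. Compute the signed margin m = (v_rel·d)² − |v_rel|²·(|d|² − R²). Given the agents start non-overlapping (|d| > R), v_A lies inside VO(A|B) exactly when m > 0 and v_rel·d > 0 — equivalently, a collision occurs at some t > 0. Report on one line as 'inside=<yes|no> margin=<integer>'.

d = (-15, 8),  |d|² = 289;  R = 5+6 = 11,  c = 289−11² = 168
v_rel = (5, 4),  |v_rel|² = 41;  v_rel·d = (5)·(-15) + (4)·(8) = -43
41·t² + 86·t + 168 = 0  ⇒  m = (-43)² − 41·168 = -5039
m = -5039 < 0,  v_rel·d = -43 < 0  ⇒  outside

inside=no margin=-5039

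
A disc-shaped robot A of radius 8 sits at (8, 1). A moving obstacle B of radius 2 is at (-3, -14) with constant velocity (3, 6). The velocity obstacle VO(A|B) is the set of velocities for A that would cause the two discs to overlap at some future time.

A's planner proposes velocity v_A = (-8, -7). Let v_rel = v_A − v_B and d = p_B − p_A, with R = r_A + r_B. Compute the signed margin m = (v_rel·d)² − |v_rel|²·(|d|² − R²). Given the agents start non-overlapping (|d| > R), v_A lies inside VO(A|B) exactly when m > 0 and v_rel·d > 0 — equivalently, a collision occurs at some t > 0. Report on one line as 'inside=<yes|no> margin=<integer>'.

d = (-11, -15),  |d|² = 346;  R = 8+2 = 10,  c = 346−10² = 246
v_rel = (-11, -13),  |v_rel|² = 290;  v_rel·d = (-11)·(-11) + (-13)·(-15) = 316
290·t² − 632·t + 246 = 0  ⇒  m = 316² − 290·246 = 28516
m = 28516 > 0,  v_rel·d = 316 > 0  ⇒  inside

inside=yes margin=28516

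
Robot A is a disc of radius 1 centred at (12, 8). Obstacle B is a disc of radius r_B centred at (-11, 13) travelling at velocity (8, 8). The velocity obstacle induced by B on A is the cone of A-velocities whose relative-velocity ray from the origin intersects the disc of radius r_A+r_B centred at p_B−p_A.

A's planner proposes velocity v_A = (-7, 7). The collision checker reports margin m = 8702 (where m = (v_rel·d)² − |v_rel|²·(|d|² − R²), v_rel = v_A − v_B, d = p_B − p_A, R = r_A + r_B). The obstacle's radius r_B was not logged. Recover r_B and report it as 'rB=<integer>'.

m = 8702
d = (-23, 5);  v_rel = (-15, -1),  |v_rel|² = 226
v_rel×d = (-15)·(5) − (-1)·(-23) = -98
since m = R²·226 − (-98)²:  R² = (9604 + 8702) / 226 = 81
R = √81 = 9  ⇒  r_B = 9 − 1 = 8

rB=8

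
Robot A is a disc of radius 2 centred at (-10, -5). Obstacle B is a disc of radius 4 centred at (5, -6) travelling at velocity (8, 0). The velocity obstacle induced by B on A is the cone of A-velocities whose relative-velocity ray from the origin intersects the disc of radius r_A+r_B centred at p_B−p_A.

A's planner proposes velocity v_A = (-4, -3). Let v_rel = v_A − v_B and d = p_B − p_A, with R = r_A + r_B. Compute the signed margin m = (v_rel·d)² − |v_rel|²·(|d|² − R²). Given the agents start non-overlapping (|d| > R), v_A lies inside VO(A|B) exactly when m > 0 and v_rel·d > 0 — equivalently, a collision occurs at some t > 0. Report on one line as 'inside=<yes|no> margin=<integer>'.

d = (15, -1),  |d|² = 226;  R = 2+4 = 6,  c = 226−6² = 190
v_rel = (-12, -3),  |v_rel|² = 153;  v_rel·d = (-12)·(15) + (-3)·(-1) = -177
153·t² + 354·t + 190 = 0  ⇒  m = (-177)² − 153·190 = 2259
m = 2259 > 0,  v_rel·d = -177 < 0  ⇒  outside

inside=no margin=2259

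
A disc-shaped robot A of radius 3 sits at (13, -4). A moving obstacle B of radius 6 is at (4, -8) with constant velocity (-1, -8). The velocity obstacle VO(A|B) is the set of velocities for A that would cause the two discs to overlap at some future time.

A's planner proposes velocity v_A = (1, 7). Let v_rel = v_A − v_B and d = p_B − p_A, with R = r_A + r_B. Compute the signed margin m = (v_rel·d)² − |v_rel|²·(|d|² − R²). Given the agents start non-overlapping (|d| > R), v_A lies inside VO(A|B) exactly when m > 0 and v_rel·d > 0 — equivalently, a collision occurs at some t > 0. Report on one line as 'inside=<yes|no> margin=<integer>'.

d = (-9, -4),  |d|² = 97;  R = 3+6 = 9,  c = 97−9² = 16
v_rel = (2, 15),  |v_rel|² = 229;  v_rel·d = (2)·(-9) + (15)·(-4) = -78
229·t² + 156·t + 16 = 0  ⇒  m = (-78)² − 229·16 = 2420
m = 2420 > 0,  v_rel·d = -78 < 0  ⇒  outside

inside=no margin=2420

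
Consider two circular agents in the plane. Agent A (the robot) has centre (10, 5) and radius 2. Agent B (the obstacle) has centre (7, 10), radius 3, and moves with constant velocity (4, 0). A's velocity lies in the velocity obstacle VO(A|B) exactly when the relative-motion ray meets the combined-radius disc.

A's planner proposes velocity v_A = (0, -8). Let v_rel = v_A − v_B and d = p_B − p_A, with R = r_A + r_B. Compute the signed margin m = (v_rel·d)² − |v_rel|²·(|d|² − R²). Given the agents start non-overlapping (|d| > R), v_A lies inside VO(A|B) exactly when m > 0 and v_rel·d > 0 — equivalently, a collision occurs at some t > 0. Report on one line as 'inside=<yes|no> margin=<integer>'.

d = (-3, 5),  |d|² = 34;  R = 2+3 = 5,  c = 34−5² = 9
v_rel = (-4, -8),  |v_rel|² = 80;  v_rel·d = (-4)·(-3) + (-8)·(5) = -28
80·t² + 56·t + 9 = 0  ⇒  m = (-28)² − 80·9 = 64
m = 64 > 0,  v_rel·d = -28 < 0  ⇒  outside

inside=no margin=64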